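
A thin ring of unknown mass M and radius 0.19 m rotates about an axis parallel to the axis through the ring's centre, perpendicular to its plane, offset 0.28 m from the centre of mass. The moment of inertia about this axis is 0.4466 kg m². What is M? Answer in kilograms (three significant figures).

3.90

I = I_cm + Md² = MR² + Md² = M·[1·(0.19)² + (0.28)²] = M·0.1145.
So M = 0.4466 / 0.1145 = 3.9004 kg.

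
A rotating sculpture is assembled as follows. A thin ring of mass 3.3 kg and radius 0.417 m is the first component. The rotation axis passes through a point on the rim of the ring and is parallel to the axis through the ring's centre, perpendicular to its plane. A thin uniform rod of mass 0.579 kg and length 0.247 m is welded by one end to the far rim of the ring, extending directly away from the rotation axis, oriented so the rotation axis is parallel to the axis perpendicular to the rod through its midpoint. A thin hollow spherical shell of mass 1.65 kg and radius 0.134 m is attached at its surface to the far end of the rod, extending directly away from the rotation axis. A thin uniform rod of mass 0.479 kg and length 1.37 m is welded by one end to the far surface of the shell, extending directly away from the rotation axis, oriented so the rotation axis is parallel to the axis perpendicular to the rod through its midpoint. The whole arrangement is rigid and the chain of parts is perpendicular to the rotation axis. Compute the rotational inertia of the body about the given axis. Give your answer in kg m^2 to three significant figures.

6.19

Thin ring: I_cm = MR² = (3.3)(0.417)² = 0.57383 kg m^2; centre at d = 0.417 m, so I = I_cm + Md² gives I = 0.57383 + (3.3)(0.417)² = 1.1477 kg m^2.
Thin rod: I_cm = (1/12)ML² = (1/12)(0.579)(0.247)² = 0.0029437 kg m^2; centre at d = 0.417 + 0.417 + 0.1235 = 0.9575 m, so I = I_cm + Md² gives I = 0.0029437 + (0.579)(0.9575)² = 0.53377 kg m^2.
Spherical shell: I_cm = (2/3)MR² = (2/3)(1.65)(0.134)² = 0.019752 kg m^2; centre at d = 0.417 + 0.417 + 0.1235 + 0.1235 + 0.134 = 1.215 m, so I = I_cm + Md² gives I = 0.019752 + (1.65)(1.215)² = 2.4555 kg m^2.
Thin rod: I_cm = (1/12)ML² = (1/12)(0.479)(1.37)² = 0.07492 kg m^2; centre at d = 0.417 + 0.417 + 0.1235 + 0.1235 + 0.134 + 0.134 + 0.685 = 2.034 m, so I = I_cm + Md² gives I = 0.07492 + (0.479)(2.034)² = 2.0566 kg m^2.
Total I = 1.1477 + 0.53377 + 2.4555 + 2.0566 = 6.1936 kg m^2.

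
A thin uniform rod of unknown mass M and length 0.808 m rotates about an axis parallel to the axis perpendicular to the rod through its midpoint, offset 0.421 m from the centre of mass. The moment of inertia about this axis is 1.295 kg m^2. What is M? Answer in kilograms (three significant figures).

I = I_cm + Md² = (1/12)ML² + Md² = M·[0.0833333·(0.808)² + (0.421)²] = M·0.23165.
So M = 1.295 / 0.23165 = 5.5904 kg.

5.59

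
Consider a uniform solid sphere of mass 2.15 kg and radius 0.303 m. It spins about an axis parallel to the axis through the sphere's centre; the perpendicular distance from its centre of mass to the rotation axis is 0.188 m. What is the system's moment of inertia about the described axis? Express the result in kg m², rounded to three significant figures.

0.155

I_cm = (2/5)MR² = (2/5)(2.15)(0.303)² = 0.078956 kg m²; centre at d = 0.188 m, so I = I_cm + Md² gives I = 0.078956 + (2.15)(0.188)² = 0.15495 kg m².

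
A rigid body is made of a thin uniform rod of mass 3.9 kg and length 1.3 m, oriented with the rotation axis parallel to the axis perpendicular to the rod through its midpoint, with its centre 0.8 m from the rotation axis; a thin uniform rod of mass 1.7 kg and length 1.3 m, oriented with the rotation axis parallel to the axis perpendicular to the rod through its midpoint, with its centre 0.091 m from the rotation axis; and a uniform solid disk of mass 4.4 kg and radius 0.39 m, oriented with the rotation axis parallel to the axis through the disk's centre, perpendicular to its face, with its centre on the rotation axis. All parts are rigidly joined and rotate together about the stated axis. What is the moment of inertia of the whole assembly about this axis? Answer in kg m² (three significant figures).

Thin rod: I_cm = (1/12)ML² = (1/12)(3.9)(1.3)² = 0.54925 kg m²; centre at d = 0.8 m, so the parallel axis theorem gives I = 0.54925 + (3.9)(0.8)² = 3.0453 kg m².
Thin rod: I_cm = (1/12)ML² = (1/12)(1.7)(1.3)² = 0.23942 kg m²; centre at d = 0.091 m, so the parallel axis theorem gives I = 0.23942 + (1.7)(0.091)² = 0.25349 kg m².
Solid disk: I_cm = (1/2)MR² = (1/2)(4.4)(0.39)² = 0.33462 kg m²; axis through the centre, so I = 0.33462 kg m².
Total I = 3.0453 + 0.25349 + 0.33462 = 3.6334 kg m².

3.63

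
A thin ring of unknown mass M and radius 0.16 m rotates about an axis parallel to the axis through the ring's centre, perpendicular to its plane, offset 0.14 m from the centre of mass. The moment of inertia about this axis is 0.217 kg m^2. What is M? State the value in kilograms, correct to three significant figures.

I = I_cm + Md² = MR² + Md² = M·[1·(0.16)² + (0.14)²] = M·0.0452.
So M = 0.217 / 0.0452 = 4.8009 kg.

4.80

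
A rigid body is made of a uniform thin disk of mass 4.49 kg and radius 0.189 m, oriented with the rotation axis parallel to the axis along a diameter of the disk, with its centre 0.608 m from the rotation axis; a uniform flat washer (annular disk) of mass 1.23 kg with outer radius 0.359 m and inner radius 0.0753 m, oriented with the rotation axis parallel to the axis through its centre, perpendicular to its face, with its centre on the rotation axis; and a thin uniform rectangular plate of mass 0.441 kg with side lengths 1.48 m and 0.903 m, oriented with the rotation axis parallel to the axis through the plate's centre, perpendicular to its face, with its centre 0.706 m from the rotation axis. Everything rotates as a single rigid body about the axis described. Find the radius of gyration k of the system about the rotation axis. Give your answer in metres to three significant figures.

0.586

Thin disk: I_cm = (1/4)MR² = (1/4)(4.49)(0.189)² = 0.040097 kg m^2; centre at d = 0.608 m, so the parallel axis theorem gives I = 0.040097 + (4.49)(0.608)² = 1.6999 kg m^2.
Annular disk: I_cm = (1/2)M(R²+r²) = (1/2)(1.23)[(0.359)² + (0.0753)²] = 0.082749 kg m^2; axis through the centre, so I = 0.082749 kg m^2.
Rectangular plate: I_cm = (1/12)M(a²+b²) = (1/12)(0.441)[(1.48)² + (0.903)²] = 0.11046 kg m^2; centre at d = 0.706 m, so the parallel axis theorem gives I = 0.11046 + (0.441)(0.706)² = 0.33027 kg m^2.
Total I = 2.1129 kg m^2; total mass M = 6.161 kg.
k = √(I/M) = √(2.1129/6.161) = 0.58562 m.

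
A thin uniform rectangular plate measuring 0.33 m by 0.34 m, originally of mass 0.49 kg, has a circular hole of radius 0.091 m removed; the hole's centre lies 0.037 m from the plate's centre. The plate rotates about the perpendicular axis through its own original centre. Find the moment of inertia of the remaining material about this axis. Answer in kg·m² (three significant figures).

Unpierced body about its centre: I₀ = (1/12)M(a²+b²) = (1/12)(0.49)[(0.33)² + (0.34)²] = 0.0091671 kg·m².
The removed disk has mass m = M·πr²/(ab) = (0.49)·π(0.091)²/(0.33·0.34) = 0.11362 kg (same uniform areal density).
Its moment of inertia about the rotation axis (parallel-axis theorem): I_hole = (1/2)mr² + md² = (1/2)(0.11362)(0.091)² + (0.11362)(0.037)² = 0.00062596 kg·m².
Treating the hole as negative mass, I = I₀ − I_hole = 0.0091671 − 0.00062596 = 0.0085411 kg·m².

0.00854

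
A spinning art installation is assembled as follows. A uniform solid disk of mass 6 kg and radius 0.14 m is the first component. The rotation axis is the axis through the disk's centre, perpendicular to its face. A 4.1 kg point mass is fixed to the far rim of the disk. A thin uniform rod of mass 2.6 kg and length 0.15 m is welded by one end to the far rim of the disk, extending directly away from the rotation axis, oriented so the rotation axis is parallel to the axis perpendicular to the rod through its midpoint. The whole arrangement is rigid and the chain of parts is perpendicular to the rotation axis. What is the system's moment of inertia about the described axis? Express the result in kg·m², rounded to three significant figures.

Solid disk: I_cm = (1/2)MR² = (1/2)(6)(0.14)² = 0.0588 kg·m²; axis through the centre, so I = 0.0588 kg·m².
Point mass: I_cm = 0; centre at d = 0.14 m, so the parallel axis theorem gives I = 0 + (4.1)(0.14)² = 0.08036 kg·m².
Thin rod: I_cm = (1/12)ML² = (1/12)(2.6)(0.15)² = 0.004875 kg·m²; centre at d = 0.14 + 0.075 = 0.215 m, so the parallel axis theorem gives I = 0.004875 + (2.6)(0.215)² = 0.12506 kg·m².
Total I = 0.0588 + 0.08036 + 0.12506 = 0.26422 kg·m².

0.264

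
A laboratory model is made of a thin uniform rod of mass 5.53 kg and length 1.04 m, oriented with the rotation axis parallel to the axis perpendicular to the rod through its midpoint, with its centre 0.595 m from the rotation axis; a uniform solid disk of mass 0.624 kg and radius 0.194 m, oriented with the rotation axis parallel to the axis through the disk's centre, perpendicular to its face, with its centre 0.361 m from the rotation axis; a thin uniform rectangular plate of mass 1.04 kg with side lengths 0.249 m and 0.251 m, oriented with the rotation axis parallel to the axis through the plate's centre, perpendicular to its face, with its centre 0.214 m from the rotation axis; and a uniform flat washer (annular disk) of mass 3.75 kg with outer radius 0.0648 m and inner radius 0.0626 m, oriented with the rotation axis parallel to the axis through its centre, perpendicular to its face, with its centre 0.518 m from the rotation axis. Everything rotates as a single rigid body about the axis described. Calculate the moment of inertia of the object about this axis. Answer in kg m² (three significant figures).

Thin rod: I_cm = (1/12)ML² = (1/12)(5.53)(1.04)² = 0.49844 kg m²; centre at d = 0.595 m, so the parallel axis theorem gives I = 0.49844 + (5.53)(0.595)² = 2.4562 kg m².
Solid disk: I_cm = (1/2)MR² = (1/2)(0.624)(0.194)² = 0.011742 kg m²; centre at d = 0.361 m, so the parallel axis theorem gives I = 0.011742 + (0.624)(0.361)² = 0.093063 kg m².
Rectangular plate: I_cm = (1/12)M(a²+b²) = (1/12)(1.04)[(0.249)² + (0.251)²] = 0.010834 kg m²; centre at d = 0.214 m, so the parallel axis theorem gives I = 0.010834 + (1.04)(0.214)² = 0.058461 kg m².
Annular disk: I_cm = (1/2)M(R²+r²) = (1/2)(3.75)[(0.0648)² + (0.0626)²] = 0.015221 kg m²; centre at d = 0.518 m, so the parallel axis theorem gives I = 0.015221 + (3.75)(0.518)² = 1.0214 kg m².
Total I = 2.4562 + 0.093063 + 0.058461 + 1.0214 = 3.6292 kg m².

3.63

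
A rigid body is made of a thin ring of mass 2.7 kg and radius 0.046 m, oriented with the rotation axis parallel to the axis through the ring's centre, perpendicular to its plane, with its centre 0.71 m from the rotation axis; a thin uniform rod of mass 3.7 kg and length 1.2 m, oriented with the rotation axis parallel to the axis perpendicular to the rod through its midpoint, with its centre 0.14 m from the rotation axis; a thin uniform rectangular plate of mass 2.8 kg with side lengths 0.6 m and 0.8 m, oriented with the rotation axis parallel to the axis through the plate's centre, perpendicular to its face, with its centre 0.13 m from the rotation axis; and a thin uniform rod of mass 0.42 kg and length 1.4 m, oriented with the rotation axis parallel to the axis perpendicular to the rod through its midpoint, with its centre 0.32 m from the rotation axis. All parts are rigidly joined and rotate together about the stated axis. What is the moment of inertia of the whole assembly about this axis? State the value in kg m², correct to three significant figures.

2.28

Thin ring: I_cm = MR² = (2.7)(0.046)² = 0.0057132 kg m²; centre at d = 0.71 m, so I = I_cm + Md² gives I = 0.0057132 + (2.7)(0.71)² = 1.3668 kg m².
Thin rod: I_cm = (1/12)ML² = (1/12)(3.7)(1.2)² = 0.444 kg m²; centre at d = 0.14 m, so I = I_cm + Md² gives I = 0.444 + (3.7)(0.14)² = 0.51652 kg m².
Rectangular plate: I_cm = (1/12)M(a²+b²) = (1/12)(2.8)[(0.6)² + (0.8)²] = 0.23333 kg m²; centre at d = 0.13 m, so I = I_cm + Md² gives I = 0.23333 + (2.8)(0.13)² = 0.28065 kg m².
Thin rod: I_cm = (1/12)ML² = (1/12)(0.42)(1.4)² = 0.0686 kg m²; centre at d = 0.32 m, so I = I_cm + Md² gives I = 0.0686 + (0.42)(0.32)² = 0.11161 kg m².
Total I = 1.3668 + 0.51652 + 0.28065 + 0.11161 = 2.2756 kg m².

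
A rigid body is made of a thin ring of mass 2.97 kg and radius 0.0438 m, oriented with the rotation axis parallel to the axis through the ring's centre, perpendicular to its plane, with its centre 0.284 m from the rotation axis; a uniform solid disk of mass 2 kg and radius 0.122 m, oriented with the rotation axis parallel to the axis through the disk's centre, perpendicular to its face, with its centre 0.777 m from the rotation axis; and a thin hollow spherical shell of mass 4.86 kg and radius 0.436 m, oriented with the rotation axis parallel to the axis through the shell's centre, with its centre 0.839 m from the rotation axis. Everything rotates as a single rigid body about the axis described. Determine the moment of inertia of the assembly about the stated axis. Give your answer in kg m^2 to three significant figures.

5.50

Thin ring: I_cm = MR² = (2.97)(0.0438)² = 0.0056978 kg m^2; centre at d = 0.284 m, so I = I_cm + Md² gives I = 0.0056978 + (2.97)(0.284)² = 0.24525 kg m^2.
Solid disk: I_cm = (1/2)MR² = (1/2)(2)(0.122)² = 0.014884 kg m^2; centre at d = 0.777 m, so I = I_cm + Md² gives I = 0.014884 + (2)(0.777)² = 1.2223 kg m^2.
Spherical shell: I_cm = (2/3)MR² = (2/3)(4.86)(0.436)² = 0.61591 kg m^2; centre at d = 0.839 m, so I = I_cm + Md² gives I = 0.61591 + (4.86)(0.839)² = 4.037 kg m^2.
Total I = 0.24525 + 1.2223 + 4.037 = 5.5046 kg m^2.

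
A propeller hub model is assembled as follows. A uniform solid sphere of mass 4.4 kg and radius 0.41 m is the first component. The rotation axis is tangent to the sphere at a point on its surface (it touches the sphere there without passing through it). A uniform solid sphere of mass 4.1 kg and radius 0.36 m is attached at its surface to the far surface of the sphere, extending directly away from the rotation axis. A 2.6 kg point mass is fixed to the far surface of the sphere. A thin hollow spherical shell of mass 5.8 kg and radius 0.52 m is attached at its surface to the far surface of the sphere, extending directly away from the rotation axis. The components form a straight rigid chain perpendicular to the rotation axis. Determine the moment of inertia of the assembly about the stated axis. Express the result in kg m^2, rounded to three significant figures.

Solid sphere: I_cm = (2/5)MR² = (2/5)(4.4)(0.41)² = 0.29586 kg m^2; centre at d = 0.41 m, so I = I_cm + Md² gives I = 0.29586 + (4.4)(0.41)² = 1.0355 kg m^2.
Solid sphere: I_cm = (2/5)MR² = (2/5)(4.1)(0.36)² = 0.21254 kg m^2; centre at d = 0.41 + 0.41 + 0.36 = 1.18 m, so I = I_cm + Md² gives I = 0.21254 + (4.1)(1.18)² = 5.9214 kg m^2.
Point mass: I_cm = 0; centre at d = 0.41 + 0.41 + 0.36 + 0.36 = 1.54 m, so I = I_cm + Md² gives I = 0 + (2.6)(1.54)² = 6.1662 kg m^2.
Spherical shell: I_cm = (2/3)MR² = (2/3)(5.8)(0.52)² = 1.0455 kg m^2; centre at d = 0.41 + 0.41 + 0.36 + 0.36 + 0.52 = 2.06 m, so I = I_cm + Md² gives I = 1.0455 + (5.8)(2.06)² = 25.658 kg m^2.
Total I = 1.0355 + 5.9214 + 6.1662 + 25.658 = 38.781 kg m^2.

38.8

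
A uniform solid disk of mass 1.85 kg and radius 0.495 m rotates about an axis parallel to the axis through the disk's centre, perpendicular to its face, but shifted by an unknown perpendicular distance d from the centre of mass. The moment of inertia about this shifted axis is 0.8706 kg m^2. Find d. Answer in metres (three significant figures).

0.590

About the centre-of-mass axis, I_cm = (1/2)MR² = (1/2)(1.85)(0.495)² = 0.22665 kg m^2.
Parallel axis theorem: I = I_cm + Md², so Md² = 0.8706 − 0.22665 = 0.64395 kg m^2.
d = √(0.64395 / 1.85) = 0.58998 m.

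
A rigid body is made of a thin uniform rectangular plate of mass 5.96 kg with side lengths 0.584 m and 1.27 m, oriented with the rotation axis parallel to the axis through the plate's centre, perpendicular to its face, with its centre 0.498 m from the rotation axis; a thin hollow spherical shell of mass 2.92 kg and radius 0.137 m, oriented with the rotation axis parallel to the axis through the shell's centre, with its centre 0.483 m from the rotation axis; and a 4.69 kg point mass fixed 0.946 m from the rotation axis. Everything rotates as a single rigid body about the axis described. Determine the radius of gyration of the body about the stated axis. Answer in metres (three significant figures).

Rectangular plate: I_cm = (1/12)M(a²+b²) = (1/12)(5.96)[(0.584)² + (1.27)²] = 0.97046 kg m^2; centre at d = 0.498 m, so I = I_cm + Md² gives I = 0.97046 + (5.96)(0.498)² = 2.4486 kg m^2.
Spherical shell: I_cm = (2/3)MR² = (2/3)(2.92)(0.137)² = 0.036537 kg m^2; centre at d = 0.483 m, so I = I_cm + Md² gives I = 0.036537 + (2.92)(0.483)² = 0.71774 kg m^2.
Point mass: I_cm = 0; centre at d = 0.946 m, so I = I_cm + Md² gives I = 0 + (4.69)(0.946)² = 4.1972 kg m^2.
Total I = 7.3635 kg m^2; total mass M = 13.57 kg.
k = √(I/M) = √(7.3635/13.57) = 0.73663 m.

0.737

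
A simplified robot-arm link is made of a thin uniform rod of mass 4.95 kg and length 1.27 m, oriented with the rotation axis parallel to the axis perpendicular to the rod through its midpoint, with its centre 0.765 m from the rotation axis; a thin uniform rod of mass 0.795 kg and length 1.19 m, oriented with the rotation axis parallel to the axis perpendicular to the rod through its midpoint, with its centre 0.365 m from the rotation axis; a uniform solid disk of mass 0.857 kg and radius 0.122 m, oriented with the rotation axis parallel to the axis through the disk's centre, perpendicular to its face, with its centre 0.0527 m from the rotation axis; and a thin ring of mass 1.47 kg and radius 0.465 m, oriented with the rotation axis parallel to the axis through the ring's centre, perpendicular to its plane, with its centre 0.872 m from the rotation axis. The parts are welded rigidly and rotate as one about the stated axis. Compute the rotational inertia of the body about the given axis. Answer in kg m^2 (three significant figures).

5.21

Thin rod: I_cm = (1/12)ML² = (1/12)(4.95)(1.27)² = 0.66532 kg m^2; centre at d = 0.765 m, so the parallel axis theorem gives I = 0.66532 + (4.95)(0.765)² = 3.5622 kg m^2.
Thin rod: I_cm = (1/12)ML² = (1/12)(0.795)(1.19)² = 0.093817 kg m^2; centre at d = 0.365 m, so the parallel axis theorem gives I = 0.093817 + (0.795)(0.365)² = 0.19973 kg m^2.
Solid disk: I_cm = (1/2)MR² = (1/2)(0.857)(0.122)² = 0.0063778 kg m^2; centre at d = 0.0527 m, so the parallel axis theorem gives I = 0.0063778 + (0.857)(0.0527)² = 0.0087579 kg m^2.
Thin ring: I_cm = MR² = (1.47)(0.465)² = 0.31785 kg m^2; centre at d = 0.872 m, so the parallel axis theorem gives I = 0.31785 + (1.47)(0.872)² = 1.4356 kg m^2.
Total I = 3.5622 + 0.19973 + 0.0087579 + 1.4356 = 5.2063 kg m^2.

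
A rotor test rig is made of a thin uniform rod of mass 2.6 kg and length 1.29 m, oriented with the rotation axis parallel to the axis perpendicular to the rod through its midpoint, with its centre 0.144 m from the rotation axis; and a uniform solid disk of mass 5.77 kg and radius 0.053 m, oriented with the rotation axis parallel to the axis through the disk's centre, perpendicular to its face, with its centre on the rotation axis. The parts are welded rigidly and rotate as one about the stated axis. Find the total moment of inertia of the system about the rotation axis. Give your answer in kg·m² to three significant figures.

Thin rod: I_cm = (1/12)ML² = (1/12)(2.6)(1.29)² = 0.36056 kg·m²; centre at d = 0.144 m, so I = I_cm + Md² gives I = 0.36056 + (2.6)(0.144)² = 0.41447 kg·m².
Solid disk: I_cm = (1/2)MR² = (1/2)(5.77)(0.053)² = 0.008104 kg·m²; axis through the centre, so I = 0.008104 kg·m².
Total I = 0.41447 + 0.008104 = 0.42257 kg·m².

0.423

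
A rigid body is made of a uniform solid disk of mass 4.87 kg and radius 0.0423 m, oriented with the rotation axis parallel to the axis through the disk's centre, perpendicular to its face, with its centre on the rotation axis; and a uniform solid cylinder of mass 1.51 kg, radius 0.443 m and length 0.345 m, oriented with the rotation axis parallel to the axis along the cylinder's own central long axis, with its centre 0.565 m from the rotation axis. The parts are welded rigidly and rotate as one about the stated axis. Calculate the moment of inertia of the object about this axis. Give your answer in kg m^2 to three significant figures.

0.635

Solid disk: I_cm = (1/2)MR² = (1/2)(4.87)(0.0423)² = 0.0043569 kg m^2; axis through the centre, so I = 0.0043569 kg m^2.
Solid cylinder: I_cm = (1/2)MR² = (1/2)(1.51)(0.443)² = 0.14817 kg m^2; centre at d = 0.565 m, so I = I_cm + Md² gives I = 0.14817 + (1.51)(0.565)² = 0.6302 kg m^2.
Total I = 0.0043569 + 0.6302 = 0.63455 kg m^2.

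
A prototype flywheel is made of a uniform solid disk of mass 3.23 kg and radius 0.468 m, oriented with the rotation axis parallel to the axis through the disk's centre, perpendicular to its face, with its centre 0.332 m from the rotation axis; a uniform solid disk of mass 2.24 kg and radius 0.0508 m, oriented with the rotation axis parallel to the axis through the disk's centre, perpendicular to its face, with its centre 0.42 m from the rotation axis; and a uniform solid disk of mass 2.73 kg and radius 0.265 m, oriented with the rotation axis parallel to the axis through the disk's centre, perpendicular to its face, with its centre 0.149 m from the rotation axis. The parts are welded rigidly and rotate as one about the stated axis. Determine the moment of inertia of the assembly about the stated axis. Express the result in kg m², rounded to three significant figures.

1.26

Solid disk: I_cm = (1/2)MR² = (1/2)(3.23)(0.468)² = 0.35372 kg m²; centre at d = 0.332 m, so I = I_cm + Md² gives I = 0.35372 + (3.23)(0.332)² = 0.70975 kg m².
Solid disk: I_cm = (1/2)MR² = (1/2)(2.24)(0.0508)² = 0.0028903 kg m²; centre at d = 0.42 m, so I = I_cm + Md² gives I = 0.0028903 + (2.24)(0.42)² = 0.39803 kg m².
Solid disk: I_cm = (1/2)MR² = (1/2)(2.73)(0.265)² = 0.095857 kg m²; centre at d = 0.149 m, so I = I_cm + Md² gives I = 0.095857 + (2.73)(0.149)² = 0.15647 kg m².
Total I = 0.70975 + 0.39803 + 0.15647 = 1.2642 kg m².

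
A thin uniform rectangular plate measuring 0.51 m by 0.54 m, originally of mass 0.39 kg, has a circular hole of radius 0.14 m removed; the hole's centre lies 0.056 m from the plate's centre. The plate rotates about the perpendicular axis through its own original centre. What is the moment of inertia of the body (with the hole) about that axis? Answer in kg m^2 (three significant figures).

0.0168

Unpierced body about its centre: I₀ = (1/12)M(a²+b²) = (1/12)(0.39)[(0.51)² + (0.54)²] = 0.01793 kg m^2.
The removed disk has mass m = M·πr²/(ab) = (0.39)·π(0.14)²/(0.51·0.54) = 0.087198 kg (same uniform areal density).
Its moment of inertia about the rotation axis (parallel-axis theorem): I_hole = (1/2)mr² + md² = (1/2)(0.087198)(0.14)² + (0.087198)(0.056)² = 0.001128 kg m^2.
Treating the hole as negative mass, I = I₀ − I_hole = 0.01793 − 0.001128 = 0.016802 kg m^2.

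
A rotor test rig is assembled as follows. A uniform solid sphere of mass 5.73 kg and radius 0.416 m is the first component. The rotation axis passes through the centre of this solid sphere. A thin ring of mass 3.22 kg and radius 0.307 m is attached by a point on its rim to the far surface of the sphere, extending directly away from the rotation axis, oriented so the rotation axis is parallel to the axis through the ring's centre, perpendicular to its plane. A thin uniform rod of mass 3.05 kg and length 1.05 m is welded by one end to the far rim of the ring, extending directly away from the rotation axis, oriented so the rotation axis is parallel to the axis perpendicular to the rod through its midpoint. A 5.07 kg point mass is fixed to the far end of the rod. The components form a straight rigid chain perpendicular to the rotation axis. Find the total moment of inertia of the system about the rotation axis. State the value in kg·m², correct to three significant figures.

32.0

Solid sphere: I_cm = (2/5)MR² = (2/5)(5.73)(0.416)² = 0.39664 kg·m²; axis through the centre, so I = 0.39664 kg·m².
Thin ring: I_cm = MR² = (3.22)(0.307)² = 0.30348 kg·m²; centre at d = 0.416 + 0.307 = 0.723 m, so the parallel axis theorem gives I = 0.30348 + (3.22)(0.723)² = 1.9867 kg·m².
Thin rod: I_cm = (1/12)ML² = (1/12)(3.05)(1.05)² = 0.28022 kg·m²; centre at d = 0.416 + 0.307 + 0.307 + 0.525 = 1.555 m, so the parallel axis theorem gives I = 0.28022 + (3.05)(1.555)² = 7.6552 kg·m².
Point mass: I_cm = 0; centre at d = 0.416 + 0.307 + 0.307 + 0.525 + 0.525 = 2.08 m, so the parallel axis theorem gives I = 0 + (5.07)(2.08)² = 21.935 kg·m².
Total I = 0.39664 + 1.9867 + 7.6552 + 21.935 = 31.973 kg·m².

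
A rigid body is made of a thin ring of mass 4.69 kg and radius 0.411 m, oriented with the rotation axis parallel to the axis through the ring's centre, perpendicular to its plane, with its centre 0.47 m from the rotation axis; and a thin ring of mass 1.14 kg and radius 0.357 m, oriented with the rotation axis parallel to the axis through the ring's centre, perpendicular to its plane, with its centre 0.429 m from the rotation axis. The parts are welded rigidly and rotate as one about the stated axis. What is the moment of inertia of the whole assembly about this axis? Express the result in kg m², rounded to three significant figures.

Thin ring: I_cm = MR² = (4.69)(0.411)² = 0.79224 kg m²; centre at d = 0.47 m, so I = I_cm + Md² gives I = 0.79224 + (4.69)(0.47)² = 1.8283 kg m².
Thin ring: I_cm = MR² = (1.14)(0.357)² = 0.14529 kg m²; centre at d = 0.429 m, so I = I_cm + Md² gives I = 0.14529 + (1.14)(0.429)² = 0.3551 kg m².
Total I = 1.8283 + 0.3551 = 2.1834 kg m².

2.18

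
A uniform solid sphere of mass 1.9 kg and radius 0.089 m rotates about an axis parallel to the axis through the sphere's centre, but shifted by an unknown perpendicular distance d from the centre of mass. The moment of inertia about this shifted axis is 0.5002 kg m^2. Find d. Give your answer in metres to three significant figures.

About the centre-of-mass axis, I_cm = (2/5)MR² = (2/5)(1.9)(0.089)² = 0.00602 kg m^2.
Parallel axis theorem: I = I_cm + Md², so Md² = 0.5002 − 0.00602 = 0.49418 kg m^2.
d = √(0.49418 / 1.9) = 0.50999 m.

0.510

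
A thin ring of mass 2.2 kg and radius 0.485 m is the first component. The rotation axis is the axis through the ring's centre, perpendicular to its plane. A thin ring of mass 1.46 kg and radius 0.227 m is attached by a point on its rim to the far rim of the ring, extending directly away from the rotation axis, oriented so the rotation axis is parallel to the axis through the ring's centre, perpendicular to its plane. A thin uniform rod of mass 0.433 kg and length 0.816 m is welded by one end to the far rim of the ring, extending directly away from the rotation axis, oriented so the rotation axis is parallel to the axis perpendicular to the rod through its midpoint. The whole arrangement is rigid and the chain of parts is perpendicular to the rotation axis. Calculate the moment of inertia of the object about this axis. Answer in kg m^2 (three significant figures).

2.14

Thin ring: I_cm = MR² = (2.2)(0.485)² = 0.5175 kg m^2; axis through the centre, so I = 0.5175 kg m^2.
Thin ring: I_cm = MR² = (1.46)(0.227)² = 0.075232 kg m^2; centre at d = 0.485 + 0.227 = 0.712 m, so I = I_cm + Md² gives I = 0.075232 + (1.46)(0.712)² = 0.81537 kg m^2.
Thin rod: I_cm = (1/12)ML² = (1/12)(0.433)(0.816)² = 0.024026 kg m^2; centre at d = 0.485 + 0.227 + 0.227 + 0.408 = 1.347 m, so I = I_cm + Md² gives I = 0.024026 + (0.433)(1.347)² = 0.80967 kg m^2.
Total I = 0.5175 + 0.81537 + 0.80967 = 2.1425 kg m^2.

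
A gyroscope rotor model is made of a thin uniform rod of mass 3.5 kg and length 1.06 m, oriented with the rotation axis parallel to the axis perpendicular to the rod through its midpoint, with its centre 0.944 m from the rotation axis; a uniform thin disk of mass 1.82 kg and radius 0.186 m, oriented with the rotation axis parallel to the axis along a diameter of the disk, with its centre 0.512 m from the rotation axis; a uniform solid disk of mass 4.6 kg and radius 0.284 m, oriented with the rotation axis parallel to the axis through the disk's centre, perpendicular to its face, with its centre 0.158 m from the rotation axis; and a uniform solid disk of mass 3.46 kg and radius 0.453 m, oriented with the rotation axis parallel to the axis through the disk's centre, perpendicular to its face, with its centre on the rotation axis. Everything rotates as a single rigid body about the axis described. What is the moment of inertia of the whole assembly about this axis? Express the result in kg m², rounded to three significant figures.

Thin rod: I_cm = (1/12)ML² = (1/12)(3.5)(1.06)² = 0.32772 kg m²; centre at d = 0.944 m, so I = I_cm + Md² gives I = 0.32772 + (3.5)(0.944)² = 3.4467 kg m².
Thin disk: I_cm = (1/4)MR² = (1/4)(1.82)(0.186)² = 0.015741 kg m²; centre at d = 0.512 m, so I = I_cm + Md² gives I = 0.015741 + (1.82)(0.512)² = 0.49284 kg m².
Solid disk: I_cm = (1/2)MR² = (1/2)(4.6)(0.284)² = 0.18551 kg m²; centre at d = 0.158 m, so I = I_cm + Md² gives I = 0.18551 + (4.6)(0.158)² = 0.30034 kg m².
Solid disk: I_cm = (1/2)MR² = (1/2)(3.46)(0.453)² = 0.35501 kg m²; axis through the centre, so I = 0.35501 kg m².
Total I = 3.4467 + 0.49284 + 0.30034 + 0.35501 = 4.5949 kg m².

4.59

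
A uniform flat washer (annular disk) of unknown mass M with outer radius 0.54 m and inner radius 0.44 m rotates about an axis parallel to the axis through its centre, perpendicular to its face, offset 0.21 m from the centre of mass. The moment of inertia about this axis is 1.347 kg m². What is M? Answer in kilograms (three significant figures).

I = I_cm + Md² = (1/2)M(R²+r²) + Md² = M·[0.5·[(0.54)² + (0.44)²] + (0.21)²] = M·0.2867.
So M = 1.347 / 0.2867 = 4.6983 kg.

4.70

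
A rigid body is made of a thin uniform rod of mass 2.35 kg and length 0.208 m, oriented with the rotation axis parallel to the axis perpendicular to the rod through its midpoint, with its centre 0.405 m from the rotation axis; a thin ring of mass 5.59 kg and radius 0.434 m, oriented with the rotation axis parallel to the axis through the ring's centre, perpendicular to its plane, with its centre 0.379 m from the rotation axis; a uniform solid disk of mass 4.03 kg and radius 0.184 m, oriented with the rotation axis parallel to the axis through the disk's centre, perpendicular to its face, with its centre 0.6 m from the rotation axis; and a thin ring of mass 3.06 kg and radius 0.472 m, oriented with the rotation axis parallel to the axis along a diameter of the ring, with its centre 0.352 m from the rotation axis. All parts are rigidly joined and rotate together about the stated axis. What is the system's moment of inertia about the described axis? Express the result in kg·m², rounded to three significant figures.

Thin rod: I_cm = (1/12)ML² = (1/12)(2.35)(0.208)² = 0.0084725 kg·m²; centre at d = 0.405 m, so the parallel axis theorem gives I = 0.0084725 + (2.35)(0.405)² = 0.39393 kg·m².
Thin ring: I_cm = MR² = (5.59)(0.434)² = 1.0529 kg·m²; centre at d = 0.379 m, so the parallel axis theorem gives I = 1.0529 + (5.59)(0.379)² = 1.8559 kg·m².
Solid disk: I_cm = (1/2)MR² = (1/2)(4.03)(0.184)² = 0.06822 kg·m²; centre at d = 0.6 m, so the parallel axis theorem gives I = 0.06822 + (4.03)(0.6)² = 1.519 kg·m².
Thin ring: I_cm = (1/2)MR² = (1/2)(3.06)(0.472)² = 0.34086 kg·m²; centre at d = 0.352 m, so the parallel axis theorem gives I = 0.34086 + (3.06)(0.352)² = 0.72001 kg·m².
Total I = 0.39393 + 1.8559 + 1.519 + 0.72001 = 4.4888 kg·m².

4.49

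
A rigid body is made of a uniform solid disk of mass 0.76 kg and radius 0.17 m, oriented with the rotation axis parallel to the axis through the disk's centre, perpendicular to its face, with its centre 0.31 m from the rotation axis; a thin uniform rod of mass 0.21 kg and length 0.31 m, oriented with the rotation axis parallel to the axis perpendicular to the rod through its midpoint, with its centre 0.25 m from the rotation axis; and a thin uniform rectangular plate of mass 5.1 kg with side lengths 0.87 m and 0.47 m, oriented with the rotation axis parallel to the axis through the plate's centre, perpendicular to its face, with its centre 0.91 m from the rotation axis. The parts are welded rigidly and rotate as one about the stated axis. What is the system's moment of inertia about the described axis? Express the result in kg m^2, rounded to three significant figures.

Solid disk: I_cm = (1/2)MR² = (1/2)(0.76)(0.17)² = 0.010982 kg m^2; centre at d = 0.31 m, so the parallel axis theorem gives I = 0.010982 + (0.76)(0.31)² = 0.084018 kg m^2.
Thin rod: I_cm = (1/12)ML² = (1/12)(0.21)(0.31)² = 0.0016817 kg m^2; centre at d = 0.25 m, so the parallel axis theorem gives I = 0.0016817 + (0.21)(0.25)² = 0.014807 kg m^2.
Rectangular plate: I_cm = (1/12)M(a²+b²) = (1/12)(5.1)[(0.87)² + (0.47)²] = 0.41556 kg m^2; centre at d = 0.91 m, so the parallel axis theorem gives I = 0.41556 + (5.1)(0.91)² = 4.6389 kg m^2.
Total I = 0.084018 + 0.014807 + 4.6389 = 4.7377 kg m^2.

4.74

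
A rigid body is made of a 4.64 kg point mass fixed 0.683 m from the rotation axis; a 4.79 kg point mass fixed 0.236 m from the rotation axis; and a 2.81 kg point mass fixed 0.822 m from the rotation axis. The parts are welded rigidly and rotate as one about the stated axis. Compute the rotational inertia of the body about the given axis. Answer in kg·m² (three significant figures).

4.33

Point mass: I_cm = 0; centre at d = 0.683 m, so I = I_cm + Md² gives I = 0 + (4.64)(0.683)² = 2.1645 kg·m².
Point mass: I_cm = 0; centre at d = 0.236 m, so I = I_cm + Md² gives I = 0 + (4.79)(0.236)² = 0.26678 kg·m².
Point mass: I_cm = 0; centre at d = 0.822 m, so I = I_cm + Md² gives I = 0 + (2.81)(0.822)² = 1.8987 kg·m².
Total I = 2.1645 + 0.26678 + 1.8987 = 4.33 kg·m².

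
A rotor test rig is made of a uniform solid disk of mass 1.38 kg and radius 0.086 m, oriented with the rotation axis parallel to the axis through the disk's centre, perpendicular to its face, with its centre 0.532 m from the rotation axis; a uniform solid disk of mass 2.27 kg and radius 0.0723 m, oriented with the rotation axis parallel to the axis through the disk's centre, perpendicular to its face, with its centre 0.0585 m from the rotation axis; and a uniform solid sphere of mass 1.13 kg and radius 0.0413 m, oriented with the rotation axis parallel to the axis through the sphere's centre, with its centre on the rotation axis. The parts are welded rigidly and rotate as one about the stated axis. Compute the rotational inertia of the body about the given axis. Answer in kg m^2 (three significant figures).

0.410

Solid disk: I_cm = (1/2)MR² = (1/2)(1.38)(0.086)² = 0.0051032 kg m^2; centre at d = 0.532 m, so the parallel axis theorem gives I = 0.0051032 + (1.38)(0.532)² = 0.39568 kg m^2.
Solid disk: I_cm = (1/2)MR² = (1/2)(2.27)(0.0723)² = 0.005933 kg m^2; centre at d = 0.0585 m, so the parallel axis theorem gives I = 0.005933 + (2.27)(0.0585)² = 0.013701 kg m^2.
Solid sphere: I_cm = (2/5)MR² = (2/5)(1.13)(0.0413)² = 0.00077097 kg m^2; axis through the centre, so I = 0.00077097 kg m^2.
Total I = 0.39568 + 0.013701 + 0.00077097 = 0.41015 kg m^2.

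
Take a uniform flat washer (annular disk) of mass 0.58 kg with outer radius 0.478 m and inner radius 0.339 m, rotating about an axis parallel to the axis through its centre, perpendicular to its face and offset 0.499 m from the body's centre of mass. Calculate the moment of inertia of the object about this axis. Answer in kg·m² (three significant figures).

0.244

I_cm = (1/2)M(R²+r²) = (1/2)(0.58)[(0.478)² + (0.339)²] = 0.099587 kg·m²; centre at d = 0.499 m, so the parallel axis theorem gives I = 0.099587 + (0.58)(0.499)² = 0.24401 kg·m².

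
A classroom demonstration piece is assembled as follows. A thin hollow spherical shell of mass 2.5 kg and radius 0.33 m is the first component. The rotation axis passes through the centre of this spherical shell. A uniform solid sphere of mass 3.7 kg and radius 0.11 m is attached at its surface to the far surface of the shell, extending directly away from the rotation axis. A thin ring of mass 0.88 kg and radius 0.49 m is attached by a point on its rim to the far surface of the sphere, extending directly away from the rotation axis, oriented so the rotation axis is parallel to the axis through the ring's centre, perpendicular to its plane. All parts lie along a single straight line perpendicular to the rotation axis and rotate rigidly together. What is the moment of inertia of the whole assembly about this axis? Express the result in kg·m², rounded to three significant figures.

Spherical shell: I_cm = (2/3)MR² = (2/3)(2.5)(0.33)² = 0.1815 kg·m²; axis through the centre, so I = 0.1815 kg·m².
Solid sphere: I_cm = (2/5)MR² = (2/5)(3.7)(0.11)² = 0.017908 kg·m²; centre at d = 0.33 + 0.11 = 0.44 m, so I = I_cm + Md² gives I = 0.017908 + (3.7)(0.44)² = 0.73423 kg·m².
Thin ring: I_cm = MR² = (0.88)(0.49)² = 0.21129 kg·m²; centre at d = 0.33 + 0.11 + 0.11 + 0.49 = 1.04 m, so I = I_cm + Md² gives I = 0.21129 + (0.88)(1.04)² = 1.1631 kg·m².
Total I = 0.1815 + 0.73423 + 1.1631 = 2.0788 kg·m².

2.08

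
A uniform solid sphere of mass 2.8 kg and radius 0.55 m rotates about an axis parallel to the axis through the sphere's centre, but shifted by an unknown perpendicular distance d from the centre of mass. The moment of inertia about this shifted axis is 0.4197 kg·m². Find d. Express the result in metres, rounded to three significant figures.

0.170

About the centre-of-mass axis, I_cm = (2/5)MR² = (2/5)(2.8)(0.55)² = 0.3388 kg·m².
Parallel axis theorem: I = I_cm + Md², so Md² = 0.4197 − 0.3388 = 0.0809 kg·m².
d = √(0.0809 / 2.8) = 0.16998 m.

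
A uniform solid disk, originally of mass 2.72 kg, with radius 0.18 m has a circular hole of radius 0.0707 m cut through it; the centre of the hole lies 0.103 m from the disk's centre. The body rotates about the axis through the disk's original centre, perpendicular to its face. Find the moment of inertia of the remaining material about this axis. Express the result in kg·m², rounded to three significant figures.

Unpierced body about its centre: I₀ = (1/2)MR² = (1/2)(2.72)(0.18)² = 0.044064 kg·m².
The removed disk has mass m = M·(r/R)² = (2.72)(0.0707/0.18)² = 0.41963 kg (same uniform areal density).
Its moment of inertia about the rotation axis (parallel-axis theorem): I_hole = (1/2)mr² + md² = (1/2)(0.41963)(0.0707)² + (0.41963)(0.103)² = 0.0055006 kg·m².
Treating the hole as negative mass, I = I₀ − I_hole = 0.044064 − 0.0055006 = 0.038563 kg·m².

0.0386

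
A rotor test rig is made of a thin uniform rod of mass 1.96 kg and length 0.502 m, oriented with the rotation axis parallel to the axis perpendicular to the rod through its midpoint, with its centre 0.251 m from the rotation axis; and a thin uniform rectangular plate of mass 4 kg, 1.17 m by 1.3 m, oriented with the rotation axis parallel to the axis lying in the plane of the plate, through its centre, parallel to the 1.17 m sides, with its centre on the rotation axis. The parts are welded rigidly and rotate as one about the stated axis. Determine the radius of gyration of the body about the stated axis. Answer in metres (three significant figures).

Thin rod: I_cm = (1/12)ML² = (1/12)(1.96)(0.502)² = 0.041161 kg m²; centre at d = 0.251 m, so the parallel axis theorem gives I = 0.041161 + (1.96)(0.251)² = 0.16464 kg m².
Rectangular plate: I_cm = (1/12)Mb² = (1/12)(4)(1.3)² = 0.56333 kg m²; axis through the centre, so I = 0.56333 kg m².
Total I = 0.72798 kg m²; total mass M = 5.96 kg.
k = √(I/M) = √(0.72798/5.96) = 0.34949 m.

0.349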